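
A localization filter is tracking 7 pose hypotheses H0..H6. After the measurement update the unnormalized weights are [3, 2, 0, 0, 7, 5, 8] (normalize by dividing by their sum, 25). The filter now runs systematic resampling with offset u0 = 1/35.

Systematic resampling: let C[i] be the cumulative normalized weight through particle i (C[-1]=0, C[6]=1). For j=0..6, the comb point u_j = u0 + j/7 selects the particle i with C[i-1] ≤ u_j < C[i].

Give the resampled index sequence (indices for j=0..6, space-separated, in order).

0 1 4 4 5 6 6

C = [3/25, 1/5, 1/5, 1/5, 12/25, 17/25, 1]
j=0: u_0=1/35 ∈ [0, 3/25) → index 0
j=1: u_1=6/35 ∈ [3/25, 1/5) → index 1
j=2: u_2=11/35 ∈ [1/5, 12/25) → index 4
j=3: u_3=16/35 ∈ [1/5, 12/25) → index 4
j=4: u_4=3/5 ∈ [12/25, 17/25) → index 5
j=5: u_5=26/35 ∈ [17/25, 1) → index 6
j=6: u_6=31/35 ∈ [17/25, 1) → index 6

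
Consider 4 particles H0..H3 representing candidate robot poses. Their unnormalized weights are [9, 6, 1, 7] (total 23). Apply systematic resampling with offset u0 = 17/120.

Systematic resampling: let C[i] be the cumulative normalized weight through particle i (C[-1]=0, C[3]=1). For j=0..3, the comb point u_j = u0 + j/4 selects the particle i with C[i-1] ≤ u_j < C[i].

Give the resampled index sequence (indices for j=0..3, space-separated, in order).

C = [9/23, 15/23, 16/23, 1]
j=0: u_0=17/120 ∈ [0, 9/23) → index 0
j=1: u_1=47/120 ∈ [9/23, 15/23) → index 1
j=2: u_2=77/120 ∈ [9/23, 15/23) → index 1
j=3: u_3=107/120 ∈ [16/23, 1) → index 3

0 1 1 3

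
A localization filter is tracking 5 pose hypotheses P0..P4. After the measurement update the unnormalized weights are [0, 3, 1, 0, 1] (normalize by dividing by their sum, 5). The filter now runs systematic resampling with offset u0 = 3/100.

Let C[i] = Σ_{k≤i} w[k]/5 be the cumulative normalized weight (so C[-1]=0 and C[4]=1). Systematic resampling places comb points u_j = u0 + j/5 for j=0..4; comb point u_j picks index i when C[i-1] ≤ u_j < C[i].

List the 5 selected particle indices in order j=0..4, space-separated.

C = [0, 3/5, 4/5, 4/5, 1]
j=0: u_0=3/100 ∈ [0, 3/5) → index 1
j=1: u_1=23/100 ∈ [0, 3/5) → index 1
j=2: u_2=43/100 ∈ [0, 3/5) → index 1
j=3: u_3=63/100 ∈ [3/5, 4/5) → index 2
j=4: u_4=83/100 ∈ [4/5, 1) → index 4

1 1 1 2 4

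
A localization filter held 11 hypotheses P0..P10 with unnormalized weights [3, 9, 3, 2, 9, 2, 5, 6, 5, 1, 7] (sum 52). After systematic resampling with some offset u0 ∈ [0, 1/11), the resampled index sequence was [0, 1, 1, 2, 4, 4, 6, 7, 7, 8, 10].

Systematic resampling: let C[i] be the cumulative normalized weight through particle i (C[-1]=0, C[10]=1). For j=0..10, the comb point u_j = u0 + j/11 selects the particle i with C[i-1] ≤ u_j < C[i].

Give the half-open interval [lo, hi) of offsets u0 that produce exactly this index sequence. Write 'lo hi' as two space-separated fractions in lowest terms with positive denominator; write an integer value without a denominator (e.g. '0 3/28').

0 9/572

C = [3/52, 3/13, 15/52, 17/52, 1/2, 7/13, 33/52, 3/4, 11/13, 45/52, 1]
j=0 picked index 0: u0 ∈ [0, 3/52)
j=1 picked index 1: u0 ∈ [-19/572, 20/143)
j=2 picked index 1: u0 ∈ [-71/572, 7/143)
j=3 picked index 2: u0 ∈ [-6/143, 9/572)
j=4 picked index 4: u0 ∈ [-21/572, 3/22)
j=5 picked index 4: u0 ∈ [-73/572, 1/22)
j=6 picked index 6: u0 ∈ [-1/143, 51/572)
j=7 picked index 7: u0 ∈ [-1/572, 5/44)
j=8 picked index 7: u0 ∈ [-53/572, 1/44)
j=9 picked index 8: u0 ∈ [-3/44, 4/143)
j=10 picked index 10: u0 ∈ [-25/572, 1/11)
intersection: [0, 9/572)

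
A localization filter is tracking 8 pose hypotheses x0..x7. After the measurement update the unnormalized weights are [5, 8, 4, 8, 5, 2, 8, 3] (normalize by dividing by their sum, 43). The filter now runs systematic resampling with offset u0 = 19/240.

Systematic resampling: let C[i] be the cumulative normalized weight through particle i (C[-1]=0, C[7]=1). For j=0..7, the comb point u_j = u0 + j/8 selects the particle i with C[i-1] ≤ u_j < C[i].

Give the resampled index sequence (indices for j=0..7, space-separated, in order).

C = [5/43, 13/43, 17/43, 25/43, 30/43, 32/43, 40/43, 1]
j=0: u_0=19/240 ∈ [0, 5/43) → index 0
j=1: u_1=49/240 ∈ [5/43, 13/43) → index 1
j=2: u_2=79/240 ∈ [13/43, 17/43) → index 2
j=3: u_3=109/240 ∈ [17/43, 25/43) → index 3
j=4: u_4=139/240 ∈ [17/43, 25/43) → index 3
j=5: u_5=169/240 ∈ [30/43, 32/43) → index 5
j=6: u_6=199/240 ∈ [32/43, 40/43) → index 6
j=7: u_7=229/240 ∈ [40/43, 1) → index 7

0 1 2 3 3 5 6 7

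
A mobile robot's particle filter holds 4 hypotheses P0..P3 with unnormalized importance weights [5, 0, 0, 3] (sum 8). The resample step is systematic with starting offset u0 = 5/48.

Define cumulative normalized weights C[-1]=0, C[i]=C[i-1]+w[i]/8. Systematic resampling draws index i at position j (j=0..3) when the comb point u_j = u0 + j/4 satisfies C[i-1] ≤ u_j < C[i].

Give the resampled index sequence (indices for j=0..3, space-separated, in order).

0 0 0 3

C = [5/8, 5/8, 5/8, 1]
j=0: u_0=5/48 ∈ [0, 5/8) → index 0
j=1: u_1=17/48 ∈ [0, 5/8) → index 0
j=2: u_2=29/48 ∈ [0, 5/8) → index 0
j=3: u_3=41/48 ∈ [5/8, 1) → index 3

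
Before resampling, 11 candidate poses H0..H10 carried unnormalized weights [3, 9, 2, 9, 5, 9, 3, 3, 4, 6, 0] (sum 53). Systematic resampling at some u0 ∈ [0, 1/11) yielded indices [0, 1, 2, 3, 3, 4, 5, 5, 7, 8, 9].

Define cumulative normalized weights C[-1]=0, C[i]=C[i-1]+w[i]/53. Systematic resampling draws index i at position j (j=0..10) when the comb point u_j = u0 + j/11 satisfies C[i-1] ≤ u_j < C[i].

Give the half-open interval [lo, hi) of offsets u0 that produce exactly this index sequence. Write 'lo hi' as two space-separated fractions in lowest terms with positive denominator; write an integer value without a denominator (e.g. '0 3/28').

26/583 3/53

C = [3/53, 12/53, 14/53, 23/53, 28/53, 37/53, 40/53, 43/53, 47/53, 1, 1]
j=0 picked index 0: u0 ∈ [0, 3/53)
j=1 picked index 1: u0 ∈ [-20/583, 79/583)
j=2 picked index 2: u0 ∈ [26/583, 48/583)
j=3 picked index 3: u0 ∈ [-5/583, 94/583)
j=4 picked index 3: u0 ∈ [-58/583, 41/583)
j=5 picked index 4: u0 ∈ [-12/583, 43/583)
j=6 picked index 5: u0 ∈ [-10/583, 89/583)
j=7 picked index 5: u0 ∈ [-63/583, 36/583)
j=8 picked index 7: u0 ∈ [16/583, 49/583)
j=9 picked index 8: u0 ∈ [-4/583, 40/583)
j=10 picked index 9: u0 ∈ [-13/583, 1/11)
intersection: [26/583, 3/53)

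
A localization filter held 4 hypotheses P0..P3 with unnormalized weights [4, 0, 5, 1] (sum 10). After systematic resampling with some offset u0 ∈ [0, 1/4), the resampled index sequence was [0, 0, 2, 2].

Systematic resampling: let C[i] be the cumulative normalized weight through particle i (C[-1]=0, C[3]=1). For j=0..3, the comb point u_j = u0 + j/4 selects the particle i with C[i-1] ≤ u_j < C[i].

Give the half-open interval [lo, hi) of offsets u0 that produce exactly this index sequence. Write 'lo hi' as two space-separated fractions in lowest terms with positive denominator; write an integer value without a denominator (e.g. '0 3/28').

0 3/20

C = [2/5, 2/5, 9/10, 1]
j=0 picked index 0: u0 ∈ [0, 2/5)
j=1 picked index 0: u0 ∈ [-1/4, 3/20)
j=2 picked index 2: u0 ∈ [-1/10, 2/5)
j=3 picked index 2: u0 ∈ [-7/20, 3/20)
intersection: [0, 3/20)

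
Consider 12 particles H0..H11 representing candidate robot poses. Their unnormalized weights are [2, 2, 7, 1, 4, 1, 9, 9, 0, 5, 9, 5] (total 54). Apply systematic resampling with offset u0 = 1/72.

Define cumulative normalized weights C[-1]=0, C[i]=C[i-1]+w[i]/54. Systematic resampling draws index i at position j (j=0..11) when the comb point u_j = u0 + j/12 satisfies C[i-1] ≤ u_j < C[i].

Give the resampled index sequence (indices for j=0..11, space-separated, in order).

0 2 2 4 6 6 7 7 9 10 10 11

C = [1/27, 2/27, 11/54, 2/9, 8/27, 17/54, 13/27, 35/54, 35/54, 20/27, 49/54, 1]
j=0: u_0=1/72 ∈ [0, 1/27) → index 0
j=1: u_1=7/72 ∈ [2/27, 11/54) → index 2
j=2: u_2=13/72 ∈ [2/27, 11/54) → index 2
j=3: u_3=19/72 ∈ [2/9, 8/27) → index 4
j=4: u_4=25/72 ∈ [17/54, 13/27) → index 6
j=5: u_5=31/72 ∈ [17/54, 13/27) → index 6
j=6: u_6=37/72 ∈ [13/27, 35/54) → index 7
j=7: u_7=43/72 ∈ [13/27, 35/54) → index 7
j=8: u_8=49/72 ∈ [35/54, 20/27) → index 9
j=9: u_9=55/72 ∈ [20/27, 49/54) → index 10
j=10: u_10=61/72 ∈ [20/27, 49/54) → index 10
j=11: u_11=67/72 ∈ [49/54, 1) → index 11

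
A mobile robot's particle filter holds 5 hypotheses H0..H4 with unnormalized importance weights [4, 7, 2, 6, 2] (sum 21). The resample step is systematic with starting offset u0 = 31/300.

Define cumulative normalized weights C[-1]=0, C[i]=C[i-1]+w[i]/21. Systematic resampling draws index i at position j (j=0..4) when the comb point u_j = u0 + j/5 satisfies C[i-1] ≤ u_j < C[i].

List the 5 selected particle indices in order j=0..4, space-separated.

0 1 1 3 3

C = [4/21, 11/21, 13/21, 19/21, 1]
j=0: u_0=31/300 ∈ [0, 4/21) → index 0
j=1: u_1=91/300 ∈ [4/21, 11/21) → index 1
j=2: u_2=151/300 ∈ [4/21, 11/21) → index 1
j=3: u_3=211/300 ∈ [13/21, 19/21) → index 3
j=4: u_4=271/300 ∈ [13/21, 19/21) → index 3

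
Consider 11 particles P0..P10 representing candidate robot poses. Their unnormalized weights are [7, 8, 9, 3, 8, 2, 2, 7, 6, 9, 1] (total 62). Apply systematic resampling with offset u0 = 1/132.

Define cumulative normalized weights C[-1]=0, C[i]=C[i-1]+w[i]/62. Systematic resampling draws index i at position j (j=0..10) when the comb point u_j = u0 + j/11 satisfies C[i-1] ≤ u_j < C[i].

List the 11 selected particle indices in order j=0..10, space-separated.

C = [7/62, 15/62, 12/31, 27/62, 35/62, 37/62, 39/62, 23/31, 26/31, 61/62, 1]
j=0: u_0=1/132 ∈ [0, 7/62) → index 0
j=1: u_1=13/132 ∈ [0, 7/62) → index 0
j=2: u_2=25/132 ∈ [7/62, 15/62) → index 1
j=3: u_3=37/132 ∈ [15/62, 12/31) → index 2
j=4: u_4=49/132 ∈ [15/62, 12/31) → index 2
j=5: u_5=61/132 ∈ [27/62, 35/62) → index 4
j=6: u_6=73/132 ∈ [27/62, 35/62) → index 4
j=7: u_7=85/132 ∈ [39/62, 23/31) → index 7
j=8: u_8=97/132 ∈ [39/62, 23/31) → index 7
j=9: u_9=109/132 ∈ [23/31, 26/31) → index 8
j=10: u_10=11/12 ∈ [26/31, 61/62) → index 9

0 0 1 2 2 4 4 7 7 8 9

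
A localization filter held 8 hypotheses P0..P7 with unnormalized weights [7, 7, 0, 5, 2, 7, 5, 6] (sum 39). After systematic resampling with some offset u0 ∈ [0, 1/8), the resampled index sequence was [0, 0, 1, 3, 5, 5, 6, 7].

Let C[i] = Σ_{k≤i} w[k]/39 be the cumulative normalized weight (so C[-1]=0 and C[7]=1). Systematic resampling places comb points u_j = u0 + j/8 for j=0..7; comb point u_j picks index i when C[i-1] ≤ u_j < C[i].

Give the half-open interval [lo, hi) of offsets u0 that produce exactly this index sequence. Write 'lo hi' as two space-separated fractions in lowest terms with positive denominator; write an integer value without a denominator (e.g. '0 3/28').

1/26 17/312

C = [7/39, 14/39, 14/39, 19/39, 7/13, 28/39, 11/13, 1]
j=0 picked index 0: u0 ∈ [0, 7/39)
j=1 picked index 0: u0 ∈ [-1/8, 17/312)
j=2 picked index 1: u0 ∈ [-11/156, 17/156)
j=3 picked index 3: u0 ∈ [-5/312, 35/312)
j=4 picked index 5: u0 ∈ [1/26, 17/78)
j=5 picked index 5: u0 ∈ [-9/104, 29/312)
j=6 picked index 6: u0 ∈ [-5/156, 5/52)
j=7 picked index 7: u0 ∈ [-3/104, 1/8)
intersection: [1/26, 17/312)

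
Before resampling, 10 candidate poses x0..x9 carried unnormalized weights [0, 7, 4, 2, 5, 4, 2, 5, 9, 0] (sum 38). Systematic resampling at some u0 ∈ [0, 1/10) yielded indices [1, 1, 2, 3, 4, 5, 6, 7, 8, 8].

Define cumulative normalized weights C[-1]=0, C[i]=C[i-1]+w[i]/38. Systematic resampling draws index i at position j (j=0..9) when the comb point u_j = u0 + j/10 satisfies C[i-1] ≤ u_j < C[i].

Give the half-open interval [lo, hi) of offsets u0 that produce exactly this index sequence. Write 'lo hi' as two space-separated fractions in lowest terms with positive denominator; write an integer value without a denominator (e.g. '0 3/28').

0 3/95

C = [0, 7/38, 11/38, 13/38, 9/19, 11/19, 12/19, 29/38, 1, 1]
j=0 picked index 1: u0 ∈ [0, 7/38)
j=1 picked index 1: u0 ∈ [-1/10, 8/95)
j=2 picked index 2: u0 ∈ [-3/190, 17/190)
j=3 picked index 3: u0 ∈ [-1/95, 4/95)
j=4 picked index 4: u0 ∈ [-11/190, 7/95)
j=5 picked index 5: u0 ∈ [-1/38, 3/38)
j=6 picked index 6: u0 ∈ [-2/95, 3/95)
j=7 picked index 7: u0 ∈ [-13/190, 6/95)
j=8 picked index 8: u0 ∈ [-7/190, 1/5)
j=9 picked index 8: u0 ∈ [-13/95, 1/10)
intersection: [0, 3/95)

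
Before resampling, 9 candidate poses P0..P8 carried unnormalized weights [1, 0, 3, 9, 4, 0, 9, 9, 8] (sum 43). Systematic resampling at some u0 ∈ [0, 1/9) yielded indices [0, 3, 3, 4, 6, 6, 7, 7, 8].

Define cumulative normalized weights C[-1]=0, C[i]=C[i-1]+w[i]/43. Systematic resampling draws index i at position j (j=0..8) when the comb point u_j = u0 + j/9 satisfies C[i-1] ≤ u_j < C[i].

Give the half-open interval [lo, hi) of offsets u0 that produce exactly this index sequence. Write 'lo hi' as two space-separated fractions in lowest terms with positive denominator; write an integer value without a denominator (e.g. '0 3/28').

C = [1/43, 1/43, 4/43, 13/43, 17/43, 17/43, 26/43, 35/43, 1]
j=0 picked index 0: u0 ∈ [0, 1/43)
j=1 picked index 3: u0 ∈ [-7/387, 74/387)
j=2 picked index 3: u0 ∈ [-50/387, 31/387)
j=3 picked index 4: u0 ∈ [-4/129, 8/129)
j=4 picked index 6: u0 ∈ [-19/387, 62/387)
j=5 picked index 6: u0 ∈ [-62/387, 19/387)
j=6 picked index 7: u0 ∈ [-8/129, 19/129)
j=7 picked index 7: u0 ∈ [-67/387, 14/387)
j=8 picked index 8: u0 ∈ [-29/387, 1/9)
intersection: [0, 1/43)

0 1/43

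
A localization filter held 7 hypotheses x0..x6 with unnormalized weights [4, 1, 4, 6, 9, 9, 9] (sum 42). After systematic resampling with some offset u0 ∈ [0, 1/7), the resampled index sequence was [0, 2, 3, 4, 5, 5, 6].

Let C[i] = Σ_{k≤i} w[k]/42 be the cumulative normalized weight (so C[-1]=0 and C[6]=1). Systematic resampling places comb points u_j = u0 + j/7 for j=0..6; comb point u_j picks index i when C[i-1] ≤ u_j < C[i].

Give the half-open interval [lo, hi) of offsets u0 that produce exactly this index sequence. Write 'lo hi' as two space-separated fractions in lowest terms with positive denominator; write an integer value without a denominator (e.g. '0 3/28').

C = [2/21, 5/42, 3/14, 5/14, 4/7, 11/14, 1]
j=0 picked index 0: u0 ∈ [0, 2/21)
j=1 picked index 2: u0 ∈ [-1/42, 1/14)
j=2 picked index 3: u0 ∈ [-1/14, 1/14)
j=3 picked index 4: u0 ∈ [-1/14, 1/7)
j=4 picked index 5: u0 ∈ [0, 3/14)
j=5 picked index 5: u0 ∈ [-1/7, 1/14)
j=6 picked index 6: u0 ∈ [-1/14, 1/7)
intersection: [0, 1/14)

0 1/14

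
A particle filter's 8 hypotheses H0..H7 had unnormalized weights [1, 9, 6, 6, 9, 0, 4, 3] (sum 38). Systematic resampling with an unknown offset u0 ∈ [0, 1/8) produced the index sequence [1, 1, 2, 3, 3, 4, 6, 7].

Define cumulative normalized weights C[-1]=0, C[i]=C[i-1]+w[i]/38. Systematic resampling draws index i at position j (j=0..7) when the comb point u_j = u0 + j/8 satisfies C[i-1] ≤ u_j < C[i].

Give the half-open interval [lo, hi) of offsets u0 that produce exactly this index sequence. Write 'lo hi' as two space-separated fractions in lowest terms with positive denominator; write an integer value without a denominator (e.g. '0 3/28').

C = [1/38, 5/19, 8/19, 11/19, 31/38, 31/38, 35/38, 1]
j=0 picked index 1: u0 ∈ [1/38, 5/19)
j=1 picked index 1: u0 ∈ [-15/152, 21/152)
j=2 picked index 2: u0 ∈ [1/76, 13/76)
j=3 picked index 3: u0 ∈ [7/152, 31/152)
j=4 picked index 3: u0 ∈ [-3/38, 3/38)
j=5 picked index 4: u0 ∈ [-7/152, 29/152)
j=6 picked index 6: u0 ∈ [5/76, 13/76)
j=7 picked index 7: u0 ∈ [7/152, 1/8)
intersection: [5/76, 3/38)

5/76 3/38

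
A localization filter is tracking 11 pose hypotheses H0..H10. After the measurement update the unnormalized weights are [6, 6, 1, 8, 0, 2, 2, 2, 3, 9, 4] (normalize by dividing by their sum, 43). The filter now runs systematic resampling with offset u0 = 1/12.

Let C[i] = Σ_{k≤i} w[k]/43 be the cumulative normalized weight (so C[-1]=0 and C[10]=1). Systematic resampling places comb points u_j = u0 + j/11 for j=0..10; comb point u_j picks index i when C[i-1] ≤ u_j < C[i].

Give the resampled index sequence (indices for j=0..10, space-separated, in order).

0 1 1 3 3 6 8 9 9 9 10

C = [6/43, 12/43, 13/43, 21/43, 21/43, 23/43, 25/43, 27/43, 30/43, 39/43, 1]
j=0: u_0=1/12 ∈ [0, 6/43) → index 0
j=1: u_1=23/132 ∈ [6/43, 12/43) → index 1
j=2: u_2=35/132 ∈ [6/43, 12/43) → index 1
j=3: u_3=47/132 ∈ [13/43, 21/43) → index 3
j=4: u_4=59/132 ∈ [13/43, 21/43) → index 3
j=5: u_5=71/132 ∈ [23/43, 25/43) → index 6
j=6: u_6=83/132 ∈ [27/43, 30/43) → index 8
j=7: u_7=95/132 ∈ [30/43, 39/43) → index 9
j=8: u_8=107/132 ∈ [30/43, 39/43) → index 9
j=9: u_9=119/132 ∈ [30/43, 39/43) → index 9
j=10: u_10=131/132 ∈ [39/43, 1) → index 10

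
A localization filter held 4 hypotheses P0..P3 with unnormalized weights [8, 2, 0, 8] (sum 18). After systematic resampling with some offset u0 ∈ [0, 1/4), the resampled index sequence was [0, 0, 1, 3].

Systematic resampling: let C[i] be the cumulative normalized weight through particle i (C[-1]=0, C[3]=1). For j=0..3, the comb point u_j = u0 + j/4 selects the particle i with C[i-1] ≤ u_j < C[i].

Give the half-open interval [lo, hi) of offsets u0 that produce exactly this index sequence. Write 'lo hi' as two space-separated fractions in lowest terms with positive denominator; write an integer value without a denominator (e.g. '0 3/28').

0 1/18

C = [4/9, 5/9, 5/9, 1]
j=0 picked index 0: u0 ∈ [0, 4/9)
j=1 picked index 0: u0 ∈ [-1/4, 7/36)
j=2 picked index 1: u0 ∈ [-1/18, 1/18)
j=3 picked index 3: u0 ∈ [-7/36, 1/4)
intersection: [0, 1/18)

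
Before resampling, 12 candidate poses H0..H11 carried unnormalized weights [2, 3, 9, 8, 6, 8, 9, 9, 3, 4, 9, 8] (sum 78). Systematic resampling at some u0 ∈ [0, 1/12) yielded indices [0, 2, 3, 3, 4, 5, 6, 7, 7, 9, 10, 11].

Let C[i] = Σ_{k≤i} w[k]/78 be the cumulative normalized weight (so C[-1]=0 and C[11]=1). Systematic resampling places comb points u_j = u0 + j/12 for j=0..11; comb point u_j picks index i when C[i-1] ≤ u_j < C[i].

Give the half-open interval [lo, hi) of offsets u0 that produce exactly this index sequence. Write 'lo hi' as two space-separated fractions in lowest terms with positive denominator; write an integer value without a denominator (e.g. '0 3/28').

1/78 1/39

C = [1/39, 5/78, 7/39, 11/39, 14/39, 6/13, 15/26, 9/13, 19/26, 61/78, 35/39, 1]
j=0 picked index 0: u0 ∈ [0, 1/39)
j=1 picked index 2: u0 ∈ [-1/52, 5/52)
j=2 picked index 3: u0 ∈ [1/78, 3/26)
j=3 picked index 3: u0 ∈ [-11/156, 5/156)
j=4 picked index 4: u0 ∈ [-2/39, 1/39)
j=5 picked index 5: u0 ∈ [-3/52, 7/156)
j=6 picked index 6: u0 ∈ [-1/26, 1/13)
j=7 picked index 7: u0 ∈ [-1/156, 17/156)
j=8 picked index 7: u0 ∈ [-7/78, 1/39)
j=9 picked index 9: u0 ∈ [-1/52, 5/156)
j=10 picked index 10: u0 ∈ [-2/39, 5/78)
j=11 picked index 11: u0 ∈ [-1/52, 1/12)
intersection: [1/78, 1/39)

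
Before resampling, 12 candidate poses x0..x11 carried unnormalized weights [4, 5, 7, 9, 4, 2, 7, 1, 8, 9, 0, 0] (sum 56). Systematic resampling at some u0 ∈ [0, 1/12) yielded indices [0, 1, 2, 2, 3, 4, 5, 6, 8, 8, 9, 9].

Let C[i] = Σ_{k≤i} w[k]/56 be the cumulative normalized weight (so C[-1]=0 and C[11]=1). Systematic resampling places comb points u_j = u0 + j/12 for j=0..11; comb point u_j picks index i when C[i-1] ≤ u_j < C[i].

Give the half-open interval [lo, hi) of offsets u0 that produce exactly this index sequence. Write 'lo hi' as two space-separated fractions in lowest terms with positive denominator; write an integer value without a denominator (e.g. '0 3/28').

5/168 1/28

C = [1/14, 9/56, 2/7, 25/56, 29/56, 31/56, 19/28, 39/56, 47/56, 1, 1, 1]
j=0 picked index 0: u0 ∈ [0, 1/14)
j=1 picked index 1: u0 ∈ [-1/84, 13/168)
j=2 picked index 2: u0 ∈ [-1/168, 5/42)
j=3 picked index 2: u0 ∈ [-5/56, 1/28)
j=4 picked index 3: u0 ∈ [-1/21, 19/168)
j=5 picked index 4: u0 ∈ [5/168, 17/168)
j=6 picked index 5: u0 ∈ [1/56, 3/56)
j=7 picked index 6: u0 ∈ [-5/168, 2/21)
j=8 picked index 8: u0 ∈ [5/168, 29/168)
j=9 picked index 8: u0 ∈ [-3/56, 5/56)
j=10 picked index 9: u0 ∈ [1/168, 1/6)
j=11 picked index 9: u0 ∈ [-13/168, 1/12)
intersection: [5/168, 1/28)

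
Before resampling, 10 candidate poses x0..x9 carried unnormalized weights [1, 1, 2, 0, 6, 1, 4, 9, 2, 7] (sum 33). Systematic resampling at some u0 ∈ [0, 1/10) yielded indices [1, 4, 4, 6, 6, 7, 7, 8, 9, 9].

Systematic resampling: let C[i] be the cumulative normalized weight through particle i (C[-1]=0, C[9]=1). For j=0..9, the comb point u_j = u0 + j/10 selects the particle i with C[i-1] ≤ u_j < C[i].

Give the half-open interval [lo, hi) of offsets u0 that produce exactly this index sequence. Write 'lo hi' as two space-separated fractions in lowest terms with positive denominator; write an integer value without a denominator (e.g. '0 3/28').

1/30 3/55

C = [1/33, 2/33, 4/33, 4/33, 10/33, 1/3, 5/11, 8/11, 26/33, 1]
j=0 picked index 1: u0 ∈ [1/33, 2/33)
j=1 picked index 4: u0 ∈ [7/330, 67/330)
j=2 picked index 4: u0 ∈ [-13/165, 17/165)
j=3 picked index 6: u0 ∈ [1/30, 17/110)
j=4 picked index 6: u0 ∈ [-1/15, 3/55)
j=5 picked index 7: u0 ∈ [-1/22, 5/22)
j=6 picked index 7: u0 ∈ [-8/55, 7/55)
j=7 picked index 8: u0 ∈ [3/110, 29/330)
j=8 picked index 9: u0 ∈ [-2/165, 1/5)
j=9 picked index 9: u0 ∈ [-37/330, 1/10)
intersection: [1/30, 3/55)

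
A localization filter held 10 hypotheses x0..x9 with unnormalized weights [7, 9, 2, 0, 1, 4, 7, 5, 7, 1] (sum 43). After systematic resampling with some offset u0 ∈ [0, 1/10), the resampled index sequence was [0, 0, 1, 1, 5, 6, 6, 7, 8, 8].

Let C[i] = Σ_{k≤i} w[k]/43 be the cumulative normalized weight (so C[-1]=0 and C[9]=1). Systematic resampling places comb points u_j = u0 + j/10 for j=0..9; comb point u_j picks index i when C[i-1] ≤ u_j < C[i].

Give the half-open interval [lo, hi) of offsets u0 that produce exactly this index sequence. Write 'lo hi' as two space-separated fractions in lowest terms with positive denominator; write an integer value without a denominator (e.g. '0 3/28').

C = [7/43, 16/43, 18/43, 18/43, 19/43, 23/43, 30/43, 35/43, 42/43, 1]
j=0 picked index 0: u0 ∈ [0, 7/43)
j=1 picked index 0: u0 ∈ [-1/10, 27/430)
j=2 picked index 1: u0 ∈ [-8/215, 37/215)
j=3 picked index 1: u0 ∈ [-59/430, 31/430)
j=4 picked index 5: u0 ∈ [9/215, 29/215)
j=5 picked index 6: u0 ∈ [3/86, 17/86)
j=6 picked index 6: u0 ∈ [-14/215, 21/215)
j=7 picked index 7: u0 ∈ [-1/430, 49/430)
j=8 picked index 8: u0 ∈ [3/215, 38/215)
j=9 picked index 8: u0 ∈ [-37/430, 33/430)
intersection: [9/215, 27/430)

9/215 27/430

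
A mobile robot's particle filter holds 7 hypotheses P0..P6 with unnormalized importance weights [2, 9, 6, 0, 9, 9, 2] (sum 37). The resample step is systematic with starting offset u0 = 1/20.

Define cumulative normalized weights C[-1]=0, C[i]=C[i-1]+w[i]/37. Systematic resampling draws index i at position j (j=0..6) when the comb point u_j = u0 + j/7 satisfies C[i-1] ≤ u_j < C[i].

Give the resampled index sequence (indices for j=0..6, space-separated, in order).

0 1 2 4 4 5 5

C = [2/37, 11/37, 17/37, 17/37, 26/37, 35/37, 1]
j=0: u_0=1/20 ∈ [0, 2/37) → index 0
j=1: u_1=27/140 ∈ [2/37, 11/37) → index 1
j=2: u_2=47/140 ∈ [11/37, 17/37) → index 2
j=3: u_3=67/140 ∈ [17/37, 26/37) → index 4
j=4: u_4=87/140 ∈ [17/37, 26/37) → index 4
j=5: u_5=107/140 ∈ [26/37, 35/37) → index 5
j=6: u_6=127/140 ∈ [26/37, 35/37) → index 5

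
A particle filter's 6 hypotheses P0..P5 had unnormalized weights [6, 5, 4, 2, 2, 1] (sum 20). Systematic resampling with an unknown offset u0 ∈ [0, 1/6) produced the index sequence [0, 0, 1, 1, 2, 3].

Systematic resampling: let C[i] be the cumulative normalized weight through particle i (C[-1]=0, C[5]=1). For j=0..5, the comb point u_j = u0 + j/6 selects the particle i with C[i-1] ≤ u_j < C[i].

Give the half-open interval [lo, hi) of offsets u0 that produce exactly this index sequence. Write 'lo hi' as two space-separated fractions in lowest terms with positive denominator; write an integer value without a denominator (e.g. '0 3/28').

0 1/60

C = [3/10, 11/20, 3/4, 17/20, 19/20, 1]
j=0 picked index 0: u0 ∈ [0, 3/10)
j=1 picked index 0: u0 ∈ [-1/6, 2/15)
j=2 picked index 1: u0 ∈ [-1/30, 13/60)
j=3 picked index 1: u0 ∈ [-1/5, 1/20)
j=4 picked index 2: u0 ∈ [-7/60, 1/12)
j=5 picked index 3: u0 ∈ [-1/12, 1/60)
intersection: [0, 1/60)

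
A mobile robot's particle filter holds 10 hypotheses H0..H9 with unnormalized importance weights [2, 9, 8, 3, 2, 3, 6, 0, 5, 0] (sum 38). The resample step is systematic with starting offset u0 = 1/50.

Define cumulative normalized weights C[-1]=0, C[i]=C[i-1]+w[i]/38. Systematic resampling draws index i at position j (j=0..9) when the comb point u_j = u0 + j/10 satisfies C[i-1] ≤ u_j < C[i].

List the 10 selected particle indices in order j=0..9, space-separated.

0 1 1 2 2 3 4 6 6 8

C = [1/19, 11/38, 1/2, 11/19, 12/19, 27/38, 33/38, 33/38, 1, 1]
j=0: u_0=1/50 ∈ [0, 1/19) → index 0
j=1: u_1=3/25 ∈ [1/19, 11/38) → index 1
j=2: u_2=11/50 ∈ [1/19, 11/38) → index 1
j=3: u_3=8/25 ∈ [11/38, 1/2) → index 2
j=4: u_4=21/50 ∈ [11/38, 1/2) → index 2
j=5: u_5=13/25 ∈ [1/2, 11/19) → index 3
j=6: u_6=31/50 ∈ [11/19, 12/19) → index 4
j=7: u_7=18/25 ∈ [27/38, 33/38) → index 6
j=8: u_8=41/50 ∈ [27/38, 33/38) → index 6
j=9: u_9=23/25 ∈ [33/38, 1) → index 8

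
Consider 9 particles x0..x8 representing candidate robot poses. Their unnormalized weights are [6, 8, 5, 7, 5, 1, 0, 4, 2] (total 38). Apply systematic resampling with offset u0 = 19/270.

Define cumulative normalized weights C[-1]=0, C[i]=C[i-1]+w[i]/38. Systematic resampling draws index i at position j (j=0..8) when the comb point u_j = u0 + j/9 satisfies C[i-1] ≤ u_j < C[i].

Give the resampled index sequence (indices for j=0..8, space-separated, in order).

0 1 1 2 3 3 4 7 8

C = [3/19, 7/19, 1/2, 13/19, 31/38, 16/19, 16/19, 18/19, 1]
j=0: u_0=19/270 ∈ [0, 3/19) → index 0
j=1: u_1=49/270 ∈ [3/19, 7/19) → index 1
j=2: u_2=79/270 ∈ [3/19, 7/19) → index 1
j=3: u_3=109/270 ∈ [7/19, 1/2) → index 2
j=4: u_4=139/270 ∈ [1/2, 13/19) → index 3
j=5: u_5=169/270 ∈ [1/2, 13/19) → index 3
j=6: u_6=199/270 ∈ [13/19, 31/38) → index 4
j=7: u_7=229/270 ∈ [16/19, 18/19) → index 7
j=8: u_8=259/270 ∈ [18/19, 1) → index 8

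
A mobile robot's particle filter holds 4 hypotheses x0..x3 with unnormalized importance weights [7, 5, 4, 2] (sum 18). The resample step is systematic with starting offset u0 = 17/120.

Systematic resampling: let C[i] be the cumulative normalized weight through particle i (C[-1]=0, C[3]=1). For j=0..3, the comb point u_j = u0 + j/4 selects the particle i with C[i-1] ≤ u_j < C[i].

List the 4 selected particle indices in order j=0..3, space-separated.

C = [7/18, 2/3, 8/9, 1]
j=0: u_0=17/120 ∈ [0, 7/18) → index 0
j=1: u_1=47/120 ∈ [7/18, 2/3) → index 1
j=2: u_2=77/120 ∈ [7/18, 2/3) → index 1
j=3: u_3=107/120 ∈ [8/9, 1) → index 3

0 1 1 3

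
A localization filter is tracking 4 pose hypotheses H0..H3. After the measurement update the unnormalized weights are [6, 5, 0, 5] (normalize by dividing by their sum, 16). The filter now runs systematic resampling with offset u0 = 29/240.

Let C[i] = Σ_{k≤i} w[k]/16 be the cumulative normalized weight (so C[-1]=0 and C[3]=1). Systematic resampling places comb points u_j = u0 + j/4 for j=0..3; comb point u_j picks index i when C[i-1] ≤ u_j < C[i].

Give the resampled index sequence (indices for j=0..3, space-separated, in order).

0 0 1 3

C = [3/8, 11/16, 11/16, 1]
j=0: u_0=29/240 ∈ [0, 3/8) → index 0
j=1: u_1=89/240 ∈ [0, 3/8) → index 0
j=2: u_2=149/240 ∈ [3/8, 11/16) → index 1
j=3: u_3=209/240 ∈ [11/16, 1) → index 3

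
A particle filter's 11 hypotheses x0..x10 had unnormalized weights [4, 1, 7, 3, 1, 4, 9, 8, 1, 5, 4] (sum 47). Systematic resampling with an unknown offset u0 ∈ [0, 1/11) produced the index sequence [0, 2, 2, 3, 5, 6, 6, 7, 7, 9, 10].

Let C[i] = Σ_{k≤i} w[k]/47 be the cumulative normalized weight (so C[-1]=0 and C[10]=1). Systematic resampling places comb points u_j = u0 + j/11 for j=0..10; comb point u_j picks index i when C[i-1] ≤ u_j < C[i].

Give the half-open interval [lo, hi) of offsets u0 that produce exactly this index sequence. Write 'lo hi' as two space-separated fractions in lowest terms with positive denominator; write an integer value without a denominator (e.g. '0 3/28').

C = [4/47, 5/47, 12/47, 15/47, 16/47, 20/47, 29/47, 37/47, 38/47, 43/47, 1]
j=0 picked index 0: u0 ∈ [0, 4/47)
j=1 picked index 2: u0 ∈ [8/517, 85/517)
j=2 picked index 2: u0 ∈ [-39/517, 38/517)
j=3 picked index 3: u0 ∈ [-9/517, 24/517)
j=4 picked index 5: u0 ∈ [-12/517, 32/517)
j=5 picked index 6: u0 ∈ [-15/517, 84/517)
j=6 picked index 6: u0 ∈ [-62/517, 37/517)
j=7 picked index 7: u0 ∈ [-10/517, 78/517)
j=8 picked index 7: u0 ∈ [-57/517, 31/517)
j=9 picked index 9: u0 ∈ [-5/517, 50/517)
j=10 picked index 10: u0 ∈ [3/517, 1/11)
intersection: [8/517, 24/517)

8/517 24/517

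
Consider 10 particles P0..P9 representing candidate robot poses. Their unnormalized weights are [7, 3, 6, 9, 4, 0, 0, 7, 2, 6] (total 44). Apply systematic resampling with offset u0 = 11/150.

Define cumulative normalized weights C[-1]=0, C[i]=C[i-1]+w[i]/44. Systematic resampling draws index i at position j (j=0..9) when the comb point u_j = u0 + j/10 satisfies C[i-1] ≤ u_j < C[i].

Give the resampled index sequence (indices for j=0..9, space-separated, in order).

0 1 2 3 3 4 7 7 9 9

C = [7/44, 5/22, 4/11, 25/44, 29/44, 29/44, 29/44, 9/11, 19/22, 1]
j=0: u_0=11/150 ∈ [0, 7/44) → index 0
j=1: u_1=13/75 ∈ [7/44, 5/22) → index 1
j=2: u_2=41/150 ∈ [5/22, 4/11) → index 2
j=3: u_3=28/75 ∈ [4/11, 25/44) → index 3
j=4: u_4=71/150 ∈ [4/11, 25/44) → index 3
j=5: u_5=43/75 ∈ [25/44, 29/44) → index 4
j=6: u_6=101/150 ∈ [29/44, 9/11) → index 7
j=7: u_7=58/75 ∈ [29/44, 9/11) → index 7
j=8: u_8=131/150 ∈ [19/22, 1) → index 9
j=9: u_9=73/75 ∈ [19/22, 1) → index 9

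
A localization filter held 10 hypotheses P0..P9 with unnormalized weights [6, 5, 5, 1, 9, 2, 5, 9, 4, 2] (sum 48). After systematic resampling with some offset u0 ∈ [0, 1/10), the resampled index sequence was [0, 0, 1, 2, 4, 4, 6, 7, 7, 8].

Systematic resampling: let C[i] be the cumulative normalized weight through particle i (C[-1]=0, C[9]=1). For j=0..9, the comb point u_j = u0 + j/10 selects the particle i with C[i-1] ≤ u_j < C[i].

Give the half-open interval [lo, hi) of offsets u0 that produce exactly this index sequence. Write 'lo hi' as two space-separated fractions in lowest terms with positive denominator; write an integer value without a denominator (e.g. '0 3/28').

C = [1/8, 11/48, 1/3, 17/48, 13/24, 7/12, 11/16, 7/8, 23/24, 1]
j=0 picked index 0: u0 ∈ [0, 1/8)
j=1 picked index 0: u0 ∈ [-1/10, 1/40)
j=2 picked index 1: u0 ∈ [-3/40, 7/240)
j=3 picked index 2: u0 ∈ [-17/240, 1/30)
j=4 picked index 4: u0 ∈ [-11/240, 17/120)
j=5 picked index 4: u0 ∈ [-7/48, 1/24)
j=6 picked index 6: u0 ∈ [-1/60, 7/80)
j=7 picked index 7: u0 ∈ [-1/80, 7/40)
j=8 picked index 7: u0 ∈ [-9/80, 3/40)
j=9 picked index 8: u0 ∈ [-1/40, 7/120)
intersection: [0, 1/40)

0 1/40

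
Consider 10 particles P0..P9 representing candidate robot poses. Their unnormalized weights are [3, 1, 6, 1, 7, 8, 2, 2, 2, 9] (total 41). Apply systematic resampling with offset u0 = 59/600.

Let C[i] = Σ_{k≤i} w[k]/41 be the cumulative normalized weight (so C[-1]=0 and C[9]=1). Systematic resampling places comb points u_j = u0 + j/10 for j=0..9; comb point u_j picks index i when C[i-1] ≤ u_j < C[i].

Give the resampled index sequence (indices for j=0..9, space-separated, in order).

C = [3/41, 4/41, 10/41, 11/41, 18/41, 26/41, 28/41, 30/41, 32/41, 1]
j=0: u_0=59/600 ∈ [4/41, 10/41) → index 2
j=1: u_1=119/600 ∈ [4/41, 10/41) → index 2
j=2: u_2=179/600 ∈ [11/41, 18/41) → index 4
j=3: u_3=239/600 ∈ [11/41, 18/41) → index 4
j=4: u_4=299/600 ∈ [18/41, 26/41) → index 5
j=5: u_5=359/600 ∈ [18/41, 26/41) → index 5
j=6: u_6=419/600 ∈ [28/41, 30/41) → index 7
j=7: u_7=479/600 ∈ [32/41, 1) → index 9
j=8: u_8=539/600 ∈ [32/41, 1) → index 9
j=9: u_9=599/600 ∈ [32/41, 1) → index 9

2 2 4 4 5 5 7 9 9 9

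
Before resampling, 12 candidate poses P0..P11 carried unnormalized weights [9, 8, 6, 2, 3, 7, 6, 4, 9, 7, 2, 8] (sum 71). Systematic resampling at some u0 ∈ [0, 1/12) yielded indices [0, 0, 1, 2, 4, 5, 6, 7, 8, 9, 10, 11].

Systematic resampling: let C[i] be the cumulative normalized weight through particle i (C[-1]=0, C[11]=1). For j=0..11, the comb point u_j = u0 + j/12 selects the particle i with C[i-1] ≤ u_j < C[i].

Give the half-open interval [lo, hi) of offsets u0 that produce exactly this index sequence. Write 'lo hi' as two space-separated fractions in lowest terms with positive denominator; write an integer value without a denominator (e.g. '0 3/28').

11/426 37/852

C = [9/71, 17/71, 23/71, 25/71, 28/71, 35/71, 41/71, 45/71, 54/71, 61/71, 63/71, 1]
j=0 picked index 0: u0 ∈ [0, 9/71)
j=1 picked index 0: u0 ∈ [-1/12, 37/852)
j=2 picked index 1: u0 ∈ [-17/426, 31/426)
j=3 picked index 2: u0 ∈ [-3/284, 21/284)
j=4 picked index 4: u0 ∈ [4/213, 13/213)
j=5 picked index 5: u0 ∈ [-19/852, 65/852)
j=6 picked index 6: u0 ∈ [-1/142, 11/142)
j=7 picked index 7: u0 ∈ [-5/852, 43/852)
j=8 picked index 8: u0 ∈ [-7/213, 20/213)
j=9 picked index 9: u0 ∈ [3/284, 31/284)
j=10 picked index 10: u0 ∈ [11/426, 23/426)
j=11 picked index 11: u0 ∈ [-25/852, 1/12)
intersection: [11/426, 37/852)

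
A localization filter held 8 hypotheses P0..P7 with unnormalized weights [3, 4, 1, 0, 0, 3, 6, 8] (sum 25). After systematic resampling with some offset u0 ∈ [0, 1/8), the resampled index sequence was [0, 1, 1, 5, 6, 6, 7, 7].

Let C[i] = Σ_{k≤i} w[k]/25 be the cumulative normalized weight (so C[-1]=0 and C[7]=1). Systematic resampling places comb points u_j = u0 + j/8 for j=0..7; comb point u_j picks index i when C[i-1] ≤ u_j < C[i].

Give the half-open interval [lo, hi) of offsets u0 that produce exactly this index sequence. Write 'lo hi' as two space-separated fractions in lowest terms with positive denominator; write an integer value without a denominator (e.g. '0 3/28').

C = [3/25, 7/25, 8/25, 8/25, 8/25, 11/25, 17/25, 1]
j=0 picked index 0: u0 ∈ [0, 3/25)
j=1 picked index 1: u0 ∈ [-1/200, 31/200)
j=2 picked index 1: u0 ∈ [-13/100, 3/100)
j=3 picked index 5: u0 ∈ [-11/200, 13/200)
j=4 picked index 6: u0 ∈ [-3/50, 9/50)
j=5 picked index 6: u0 ∈ [-37/200, 11/200)
j=6 picked index 7: u0 ∈ [-7/100, 1/4)
j=7 picked index 7: u0 ∈ [-39/200, 1/8)
intersection: [0, 3/100)

0 3/100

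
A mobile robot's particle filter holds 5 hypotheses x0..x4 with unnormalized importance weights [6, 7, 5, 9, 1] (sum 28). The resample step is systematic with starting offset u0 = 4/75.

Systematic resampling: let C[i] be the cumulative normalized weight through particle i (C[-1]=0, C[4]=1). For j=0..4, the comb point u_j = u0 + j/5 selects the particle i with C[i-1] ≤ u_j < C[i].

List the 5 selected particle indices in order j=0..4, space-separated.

0 1 1 3 3

C = [3/14, 13/28, 9/14, 27/28, 1]
j=0: u_0=4/75 ∈ [0, 3/14) → index 0
j=1: u_1=19/75 ∈ [3/14, 13/28) → index 1
j=2: u_2=34/75 ∈ [3/14, 13/28) → index 1
j=3: u_3=49/75 ∈ [9/14, 27/28) → index 3
j=4: u_4=64/75 ∈ [9/14, 27/28) → index 3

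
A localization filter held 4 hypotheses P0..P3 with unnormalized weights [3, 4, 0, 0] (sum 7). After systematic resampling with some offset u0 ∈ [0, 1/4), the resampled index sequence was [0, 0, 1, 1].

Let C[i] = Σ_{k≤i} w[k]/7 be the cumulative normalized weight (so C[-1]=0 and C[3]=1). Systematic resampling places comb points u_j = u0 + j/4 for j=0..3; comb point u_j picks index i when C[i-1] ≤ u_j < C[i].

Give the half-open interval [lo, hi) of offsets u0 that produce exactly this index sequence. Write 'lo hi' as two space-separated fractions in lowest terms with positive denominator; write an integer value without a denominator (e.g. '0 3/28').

C = [3/7, 1, 1, 1]
j=0 picked index 0: u0 ∈ [0, 3/7)
j=1 picked index 0: u0 ∈ [-1/4, 5/28)
j=2 picked index 1: u0 ∈ [-1/14, 1/2)
j=3 picked index 1: u0 ∈ [-9/28, 1/4)
intersection: [0, 5/28)

0 5/28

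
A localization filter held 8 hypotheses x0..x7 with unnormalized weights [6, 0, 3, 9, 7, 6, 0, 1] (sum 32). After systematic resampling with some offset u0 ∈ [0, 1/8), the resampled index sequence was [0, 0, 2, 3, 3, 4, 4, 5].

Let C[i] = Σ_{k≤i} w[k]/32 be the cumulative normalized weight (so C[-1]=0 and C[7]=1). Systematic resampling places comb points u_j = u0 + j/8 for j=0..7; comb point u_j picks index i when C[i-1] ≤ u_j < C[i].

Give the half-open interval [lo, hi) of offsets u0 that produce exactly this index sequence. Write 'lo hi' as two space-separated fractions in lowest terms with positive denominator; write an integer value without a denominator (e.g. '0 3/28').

C = [3/16, 3/16, 9/32, 9/16, 25/32, 31/32, 31/32, 1]
j=0 picked index 0: u0 ∈ [0, 3/16)
j=1 picked index 0: u0 ∈ [-1/8, 1/16)
j=2 picked index 2: u0 ∈ [-1/16, 1/32)
j=3 picked index 3: u0 ∈ [-3/32, 3/16)
j=4 picked index 3: u0 ∈ [-7/32, 1/16)
j=5 picked index 4: u0 ∈ [-1/16, 5/32)
j=6 picked index 4: u0 ∈ [-3/16, 1/32)
j=7 picked index 5: u0 ∈ [-3/32, 3/32)
intersection: [0, 1/32)

0 1/32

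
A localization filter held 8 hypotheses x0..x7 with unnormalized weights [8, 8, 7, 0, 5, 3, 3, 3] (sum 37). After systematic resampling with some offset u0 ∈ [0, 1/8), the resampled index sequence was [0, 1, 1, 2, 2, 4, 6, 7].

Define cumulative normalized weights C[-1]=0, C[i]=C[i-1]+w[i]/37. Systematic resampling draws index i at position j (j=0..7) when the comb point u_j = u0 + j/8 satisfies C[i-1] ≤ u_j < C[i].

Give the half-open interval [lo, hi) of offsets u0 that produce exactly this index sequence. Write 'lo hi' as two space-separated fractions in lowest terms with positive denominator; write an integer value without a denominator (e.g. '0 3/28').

27/296 9/74

C = [8/37, 16/37, 23/37, 23/37, 28/37, 31/37, 34/37, 1]
j=0 picked index 0: u0 ∈ [0, 8/37)
j=1 picked index 1: u0 ∈ [27/296, 91/296)
j=2 picked index 1: u0 ∈ [-5/148, 27/148)
j=3 picked index 2: u0 ∈ [17/296, 73/296)
j=4 picked index 2: u0 ∈ [-5/74, 9/74)
j=5 picked index 4: u0 ∈ [-1/296, 39/296)
j=6 picked index 6: u0 ∈ [13/148, 25/148)
j=7 picked index 7: u0 ∈ [13/296, 1/8)
intersection: [27/296, 9/74)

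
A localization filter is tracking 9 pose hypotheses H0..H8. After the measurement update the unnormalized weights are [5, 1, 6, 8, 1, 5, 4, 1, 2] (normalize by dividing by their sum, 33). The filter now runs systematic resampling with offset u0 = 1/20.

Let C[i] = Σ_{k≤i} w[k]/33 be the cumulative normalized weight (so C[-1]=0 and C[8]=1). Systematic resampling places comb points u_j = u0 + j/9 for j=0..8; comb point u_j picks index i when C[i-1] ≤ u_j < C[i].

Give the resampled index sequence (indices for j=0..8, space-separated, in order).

C = [5/33, 2/11, 4/11, 20/33, 7/11, 26/33, 10/11, 31/33, 1]
j=0: u_0=1/20 ∈ [0, 5/33) → index 0
j=1: u_1=29/180 ∈ [5/33, 2/11) → index 1
j=2: u_2=49/180 ∈ [2/11, 4/11) → index 2
j=3: u_3=23/60 ∈ [4/11, 20/33) → index 3
j=4: u_4=89/180 ∈ [4/11, 20/33) → index 3
j=5: u_5=109/180 ∈ [4/11, 20/33) → index 3
j=6: u_6=43/60 ∈ [7/11, 26/33) → index 5
j=7: u_7=149/180 ∈ [26/33, 10/11) → index 6
j=8: u_8=169/180 ∈ [10/11, 31/33) → index 7

0 1 2 3 3 3 5 6 7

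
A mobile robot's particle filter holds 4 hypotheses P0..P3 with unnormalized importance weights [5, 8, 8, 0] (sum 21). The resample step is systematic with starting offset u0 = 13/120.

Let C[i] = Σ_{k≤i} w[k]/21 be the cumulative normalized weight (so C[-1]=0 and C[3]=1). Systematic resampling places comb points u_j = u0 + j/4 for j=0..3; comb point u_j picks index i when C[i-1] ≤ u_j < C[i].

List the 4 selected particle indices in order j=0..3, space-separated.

0 1 1 2

C = [5/21, 13/21, 1, 1]
j=0: u_0=13/120 ∈ [0, 5/21) → index 0
j=1: u_1=43/120 ∈ [5/21, 13/21) → index 1
j=2: u_2=73/120 ∈ [5/21, 13/21) → index 1
j=3: u_3=103/120 ∈ [13/21, 1) → index 2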